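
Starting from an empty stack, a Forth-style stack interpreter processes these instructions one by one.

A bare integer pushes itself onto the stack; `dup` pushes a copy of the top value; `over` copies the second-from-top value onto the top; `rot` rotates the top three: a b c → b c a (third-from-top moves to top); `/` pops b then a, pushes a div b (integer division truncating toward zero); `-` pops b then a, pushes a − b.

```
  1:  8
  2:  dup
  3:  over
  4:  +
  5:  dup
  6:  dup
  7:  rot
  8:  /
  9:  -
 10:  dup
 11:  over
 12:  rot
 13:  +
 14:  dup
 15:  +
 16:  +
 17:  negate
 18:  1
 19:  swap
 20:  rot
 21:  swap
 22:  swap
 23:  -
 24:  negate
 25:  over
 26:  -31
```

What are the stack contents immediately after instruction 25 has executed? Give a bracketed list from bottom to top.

[1, 83, 1]

8      → [8]
dup    → [8, 8]
over   → [8, 8, 8]
+      → [8, 16]
dup    → [8, 16, 16]
dup    → [8, 16, 16, 16]
rot    → [8, 16, 16, 16]
/      → [8, 16, 1]
-      → [8, 15]
dup    → [8, 15, 15]
over   → [8, 15, 15, 15]
rot    → [8, 15, 15, 15]
+      → [8, 15, 30]
dup    → [8, 15, 30, 30]
+      → [8, 15, 60]
+      → [8, 75]
negate → [8, -75]
1      → [8, -75, 1]
swap   → [8, 1, -75]
rot    → [1, -75, 8]
swap   → [1, 8, -75]
swap   → [1, -75, 8]
-      → [1, -83]
negate → [1, 83]
over   → [1, 83, 1]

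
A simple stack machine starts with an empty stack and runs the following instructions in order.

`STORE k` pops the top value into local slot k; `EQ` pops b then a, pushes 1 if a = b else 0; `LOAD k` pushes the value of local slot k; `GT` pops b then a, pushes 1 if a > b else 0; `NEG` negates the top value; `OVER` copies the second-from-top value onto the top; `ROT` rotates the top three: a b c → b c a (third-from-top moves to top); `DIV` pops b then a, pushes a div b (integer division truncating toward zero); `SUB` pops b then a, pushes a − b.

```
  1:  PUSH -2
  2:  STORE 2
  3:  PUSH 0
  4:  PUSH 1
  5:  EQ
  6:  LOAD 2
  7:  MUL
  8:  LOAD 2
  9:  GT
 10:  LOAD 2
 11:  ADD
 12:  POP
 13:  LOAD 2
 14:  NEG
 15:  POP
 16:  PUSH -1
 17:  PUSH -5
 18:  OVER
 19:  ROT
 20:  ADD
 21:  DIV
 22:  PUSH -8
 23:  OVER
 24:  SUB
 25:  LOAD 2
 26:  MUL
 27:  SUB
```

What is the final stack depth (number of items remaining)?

PUSH -2 : [-2]
STORE 2 : []
PUSH 0  : [0]
PUSH 1  : [0, 1]
EQ      : [0]
LOAD 2  : [0, -2]
MUL     : [0]
LOAD 2  : [0, -2]
GT      : [1]
LOAD 2  : [1, -2]
ADD     : [-1]
POP     : []
LOAD 2  : [-2]
NEG     : [2]
POP     : []
PUSH -1 : [-1]
PUSH -5 : [-1, -5]
OVER    : [-1, -5, -1]
ROT     : [-5, -1, -1]
ADD     : [-5, -2]
DIV     : [2]
PUSH -8 : [2, -8]
OVER    : [2, -8, 2]
SUB     : [2, -10]
LOAD 2  : [2, -10, -2]
MUL     : [2, 20]
SUB     : [-18]

1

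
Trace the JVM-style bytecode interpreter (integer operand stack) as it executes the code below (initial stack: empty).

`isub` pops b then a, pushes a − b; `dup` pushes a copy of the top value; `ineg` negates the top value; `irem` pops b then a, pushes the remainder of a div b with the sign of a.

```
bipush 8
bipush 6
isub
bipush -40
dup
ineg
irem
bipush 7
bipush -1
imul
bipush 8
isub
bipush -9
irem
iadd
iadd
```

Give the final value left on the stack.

bipush 8   : 8
bipush 6   : 8 6
isub       : 2
bipush -40 : 2 -40
dup        : 2 -40 -40
ineg       : 2 -40 40
irem       : 2 0
bipush 7   : 2 0 7
bipush -1  : 2 0 7 -1
imul       : 2 0 -7
bipush 8   : 2 0 -7 8
isub       : 2 0 -15
bipush -9  : 2 0 -15 -9
irem       : 2 0 -6
iadd       : 2 -6
iadd       : -4

-4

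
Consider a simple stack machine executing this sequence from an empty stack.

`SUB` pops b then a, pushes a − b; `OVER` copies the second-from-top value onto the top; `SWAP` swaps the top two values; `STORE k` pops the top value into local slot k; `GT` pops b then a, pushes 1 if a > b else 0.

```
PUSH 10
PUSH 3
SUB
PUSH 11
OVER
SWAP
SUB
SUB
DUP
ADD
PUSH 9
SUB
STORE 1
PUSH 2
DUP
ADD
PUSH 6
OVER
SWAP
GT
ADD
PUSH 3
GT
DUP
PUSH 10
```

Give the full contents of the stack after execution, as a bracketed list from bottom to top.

PUSH 10 : [10]
PUSH 3  : [10, 3]
SUB     : [7]
PUSH 11 : [7, 11]
OVER    : [7, 11, 7]
SWAP    : [7, 7, 11]
SUB     : [7, -4]
SUB     : [11]
DUP     : [11, 11]
ADD     : [22]
PUSH 9  : [22, 9]
SUB     : [13]
STORE 1 : []
PUSH 2  : [2]
DUP     : [2, 2]
ADD     : [4]
PUSH 6  : [4, 6]
OVER    : [4, 6, 4]
SWAP    : [4, 4, 6]
GT      : [4, 0]
ADD     : [4]
PUSH 3  : [4, 3]
GT      : [1]
DUP     : [1, 1]
PUSH 10 : [1, 1, 10]

[1, 1, 10]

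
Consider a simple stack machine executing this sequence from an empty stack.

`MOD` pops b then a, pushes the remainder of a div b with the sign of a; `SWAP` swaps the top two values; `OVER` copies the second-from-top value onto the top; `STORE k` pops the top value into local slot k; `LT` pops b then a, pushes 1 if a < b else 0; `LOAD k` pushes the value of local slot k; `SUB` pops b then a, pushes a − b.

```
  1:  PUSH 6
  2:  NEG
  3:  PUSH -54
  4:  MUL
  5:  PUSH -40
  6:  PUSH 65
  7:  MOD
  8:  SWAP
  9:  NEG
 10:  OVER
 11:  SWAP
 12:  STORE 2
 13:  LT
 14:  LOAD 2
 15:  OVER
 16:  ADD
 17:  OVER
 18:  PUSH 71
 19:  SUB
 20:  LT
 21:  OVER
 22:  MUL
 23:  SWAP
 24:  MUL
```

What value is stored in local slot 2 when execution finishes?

-324

PUSH 6    6
NEG       -6
PUSH -54  -6 -54
MUL       324
PUSH -40  324 -40
PUSH 65   324 -40 65
MOD       324 -40
SWAP      -40 324
NEG       -40 -324
OVER      -40 -324 -40
SWAP      -40 -40 -324
STORE 2   -40 -40
LT        0
LOAD 2    0 -324
OVER      0 -324 0
ADD       0 -324
OVER      0 -324 0
PUSH 71   0 -324 0 71
SUB       0 -324 -71
LT        0 1
OVER      0 1 0
MUL       0 0
SWAP      0 0
MUL       0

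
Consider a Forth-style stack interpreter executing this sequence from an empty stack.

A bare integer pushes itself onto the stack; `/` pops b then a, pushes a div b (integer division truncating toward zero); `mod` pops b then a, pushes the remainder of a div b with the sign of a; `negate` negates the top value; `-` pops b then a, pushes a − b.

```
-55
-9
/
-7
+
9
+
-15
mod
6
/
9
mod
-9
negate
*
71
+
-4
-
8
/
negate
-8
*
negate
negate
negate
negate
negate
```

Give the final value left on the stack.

-80

-55    -> -55
-9     -> -55 -9
/      -> 6
-7     -> 6 -7
+      -> -1
9      -> -1 9
+      -> 8
-15    -> 8 -15
mod    -> 8
6      -> 8 6
/      -> 1
9      -> 1 9
mod    -> 1
-9     -> 1 -9
negate -> 1 9
*      -> 9
71     -> 9 71
+      -> 80
-4     -> 80 -4
-      -> 84
8      -> 84 8
/      -> 10
negate -> -10
-8     -> -10 -8
*      -> 80
negate -> -80
negate -> 80
negate -> -80
negate -> 80
negate -> -80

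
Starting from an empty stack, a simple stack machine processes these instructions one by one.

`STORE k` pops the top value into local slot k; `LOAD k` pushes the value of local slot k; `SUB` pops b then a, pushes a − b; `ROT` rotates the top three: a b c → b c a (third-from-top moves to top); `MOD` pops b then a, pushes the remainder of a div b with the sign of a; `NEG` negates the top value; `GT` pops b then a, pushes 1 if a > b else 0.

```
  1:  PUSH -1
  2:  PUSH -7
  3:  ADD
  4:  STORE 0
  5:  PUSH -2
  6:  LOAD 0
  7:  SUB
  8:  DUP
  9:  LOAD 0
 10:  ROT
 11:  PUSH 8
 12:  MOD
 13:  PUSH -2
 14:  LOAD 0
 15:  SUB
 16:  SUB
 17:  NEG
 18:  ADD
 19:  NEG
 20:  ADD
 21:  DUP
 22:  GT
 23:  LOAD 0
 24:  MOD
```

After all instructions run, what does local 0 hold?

PUSH -1 -> -1
PUSH -7 -> -1 -7
ADD     -> -8
STORE 0 -> (empty)
PUSH -2 -> -2
LOAD 0  -> -2 -8
SUB     -> 6
DUP     -> 6 6
LOAD 0  -> 6 6 -8
ROT     -> 6 -8 6
PUSH 8  -> 6 -8 6 8
MOD     -> 6 -8 6
PUSH -2 -> 6 -8 6 -2
LOAD 0  -> 6 -8 6 -2 -8
SUB     -> 6 -8 6 6
SUB     -> 6 -8 0
NEG     -> 6 -8 0
ADD     -> 6 -8
NEG     -> 6 8
ADD     -> 14
DUP     -> 14 14
GT      -> 0
LOAD 0  -> 0 -8
MOD     -> 0

-8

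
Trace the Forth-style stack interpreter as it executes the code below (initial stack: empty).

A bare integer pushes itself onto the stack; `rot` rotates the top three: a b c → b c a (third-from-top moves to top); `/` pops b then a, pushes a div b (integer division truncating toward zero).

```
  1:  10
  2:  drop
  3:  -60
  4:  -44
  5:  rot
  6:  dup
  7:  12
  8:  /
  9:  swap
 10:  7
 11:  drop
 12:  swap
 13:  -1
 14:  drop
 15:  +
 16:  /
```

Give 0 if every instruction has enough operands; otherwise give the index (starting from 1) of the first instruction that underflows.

10   → 10
drop → (empty)
-60  → -60
-44  → -60 -44
rot  — needs 3 operands, stack has 2 → underflow

5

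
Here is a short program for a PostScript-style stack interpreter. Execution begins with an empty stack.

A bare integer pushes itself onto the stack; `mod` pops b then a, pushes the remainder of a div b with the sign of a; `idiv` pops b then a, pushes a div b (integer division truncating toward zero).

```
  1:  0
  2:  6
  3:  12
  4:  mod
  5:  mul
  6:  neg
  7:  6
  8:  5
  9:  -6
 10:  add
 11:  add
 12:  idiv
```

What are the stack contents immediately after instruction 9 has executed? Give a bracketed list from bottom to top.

[0, 6, 5, -6]

0   → 0
6   → 0 6
12  → 0 6 12
mod → 0 6
mul → 0
neg → 0
6   → 0 6
5   → 0 6 5
-6  → 0 6 5 -6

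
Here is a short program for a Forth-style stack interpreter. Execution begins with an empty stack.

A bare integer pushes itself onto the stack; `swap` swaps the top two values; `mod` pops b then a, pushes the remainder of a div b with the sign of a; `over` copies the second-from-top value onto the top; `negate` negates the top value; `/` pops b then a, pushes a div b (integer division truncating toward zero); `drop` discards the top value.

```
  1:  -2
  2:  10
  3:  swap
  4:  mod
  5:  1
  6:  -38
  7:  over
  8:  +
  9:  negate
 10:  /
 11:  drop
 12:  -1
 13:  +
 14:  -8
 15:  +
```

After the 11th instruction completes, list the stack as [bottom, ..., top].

-2     → [-2]
10     → [-2, 10]
swap   → [10, -2]
mod    → [0]
1      → [0, 1]
-38    → [0, 1, -38]
over   → [0, 1, -38, 1]
+      → [0, 1, -37]
negate → [0, 1, 37]
/      → [0, 0]
drop   → [0]

[0]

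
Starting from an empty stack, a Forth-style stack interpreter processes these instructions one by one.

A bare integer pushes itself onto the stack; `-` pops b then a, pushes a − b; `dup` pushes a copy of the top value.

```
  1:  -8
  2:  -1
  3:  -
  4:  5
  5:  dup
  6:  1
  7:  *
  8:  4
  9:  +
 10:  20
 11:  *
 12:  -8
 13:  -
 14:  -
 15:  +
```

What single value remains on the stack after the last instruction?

-190

-8  -> -8
-1  -> -8 -1
-   -> -7
5   -> -7 5
dup -> -7 5 5
1   -> -7 5 5 1
*   -> -7 5 5
4   -> -7 5 5 4
+   -> -7 5 9
20  -> -7 5 9 20
*   -> -7 5 180
-8  -> -7 5 180 -8
-   -> -7 5 188
-   -> -7 -183
+   -> -190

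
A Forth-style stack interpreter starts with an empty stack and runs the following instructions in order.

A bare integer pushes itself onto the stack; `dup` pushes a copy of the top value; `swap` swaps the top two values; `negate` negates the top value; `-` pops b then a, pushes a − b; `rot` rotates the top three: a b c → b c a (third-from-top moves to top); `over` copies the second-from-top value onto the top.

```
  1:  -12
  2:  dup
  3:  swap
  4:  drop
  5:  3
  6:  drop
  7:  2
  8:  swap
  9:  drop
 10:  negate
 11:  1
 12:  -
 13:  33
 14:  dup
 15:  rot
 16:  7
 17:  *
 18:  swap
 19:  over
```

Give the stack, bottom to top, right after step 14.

[-3, 33, 33]

-12     -12
dup     -12 -12
swap    -12 -12
drop    -12
3       -12 3
drop    -12
2       -12 2
swap    2 -12
drop    2
negate  -2
1       -2 1
-       -3
33      -3 33
dup     -3 33 33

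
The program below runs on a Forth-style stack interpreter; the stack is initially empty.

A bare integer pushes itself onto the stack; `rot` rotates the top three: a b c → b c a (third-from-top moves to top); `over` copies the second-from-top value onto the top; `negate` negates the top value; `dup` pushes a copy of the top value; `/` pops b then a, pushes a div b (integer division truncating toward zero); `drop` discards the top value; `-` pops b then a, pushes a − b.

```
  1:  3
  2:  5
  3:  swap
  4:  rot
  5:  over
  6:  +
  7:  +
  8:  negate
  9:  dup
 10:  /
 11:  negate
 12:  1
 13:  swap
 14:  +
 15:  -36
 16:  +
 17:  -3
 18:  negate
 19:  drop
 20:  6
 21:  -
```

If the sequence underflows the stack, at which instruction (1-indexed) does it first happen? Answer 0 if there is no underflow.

4

3    -> [3]
5    -> [3, 5]
swap -> [5, 3]
rot  — needs 3 operands, stack has 2 → underflow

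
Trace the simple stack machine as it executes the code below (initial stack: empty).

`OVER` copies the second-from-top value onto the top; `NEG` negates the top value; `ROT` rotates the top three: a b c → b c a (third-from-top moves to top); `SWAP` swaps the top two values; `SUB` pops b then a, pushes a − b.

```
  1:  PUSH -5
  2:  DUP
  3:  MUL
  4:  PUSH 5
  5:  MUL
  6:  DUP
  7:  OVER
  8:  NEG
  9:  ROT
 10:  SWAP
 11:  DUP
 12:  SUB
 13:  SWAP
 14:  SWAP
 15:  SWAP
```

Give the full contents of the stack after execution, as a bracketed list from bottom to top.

PUSH -5 → [-5]
DUP     → [-5, -5]
MUL     → [25]
PUSH 5  → [25, 5]
MUL     → [125]
DUP     → [125, 125]
OVER    → [125, 125, 125]
NEG     → [125, 125, -125]
ROT     → [125, -125, 125]
SWAP    → [125, 125, -125]
DUP     → [125, 125, -125, -125]
SUB     → [125, 125, 0]
SWAP    → [125, 0, 125]
SWAP    → [125, 125, 0]
SWAP    → [125, 0, 125]

[125, 0, 125]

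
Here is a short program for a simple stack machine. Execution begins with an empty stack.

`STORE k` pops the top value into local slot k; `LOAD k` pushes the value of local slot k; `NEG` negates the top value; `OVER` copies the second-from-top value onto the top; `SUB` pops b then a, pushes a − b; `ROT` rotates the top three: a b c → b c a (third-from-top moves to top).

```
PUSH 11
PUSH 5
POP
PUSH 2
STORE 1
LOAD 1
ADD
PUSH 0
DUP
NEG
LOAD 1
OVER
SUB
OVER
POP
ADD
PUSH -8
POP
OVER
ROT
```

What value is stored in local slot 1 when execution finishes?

PUSH 11  11
PUSH 5   11 5
POP      11
PUSH 2   11 2
STORE 1  11
LOAD 1   11 2
ADD      13
PUSH 0   13 0
DUP      13 0 0
NEG      13 0 0
LOAD 1   13 0 0 2
OVER     13 0 0 2 0
SUB      13 0 0 2
OVER     13 0 0 2 0
POP      13 0 0 2
ADD      13 0 2
PUSH -8  13 0 2 -8
POP      13 0 2
OVER     13 0 2 0
ROT      13 2 0 0

2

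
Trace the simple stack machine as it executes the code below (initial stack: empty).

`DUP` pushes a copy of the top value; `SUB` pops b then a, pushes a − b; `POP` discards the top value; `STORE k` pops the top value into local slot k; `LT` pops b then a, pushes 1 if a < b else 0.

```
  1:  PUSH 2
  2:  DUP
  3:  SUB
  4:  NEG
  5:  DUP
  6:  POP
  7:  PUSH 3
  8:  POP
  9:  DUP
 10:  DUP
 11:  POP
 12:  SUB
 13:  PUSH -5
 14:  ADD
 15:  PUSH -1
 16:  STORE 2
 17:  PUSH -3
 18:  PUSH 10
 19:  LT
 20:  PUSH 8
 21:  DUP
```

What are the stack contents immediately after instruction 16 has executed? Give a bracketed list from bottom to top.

[-5]

PUSH 2  -> [2]
DUP     -> [2, 2]
SUB     -> [0]
NEG     -> [0]
DUP     -> [0, 0]
POP     -> [0]
PUSH 3  -> [0, 3]
POP     -> [0]
DUP     -> [0, 0]
DUP     -> [0, 0, 0]
POP     -> [0, 0]
SUB     -> [0]
PUSH -5 -> [0, -5]
ADD     -> [-5]
PUSH -1 -> [-5, -1]
STORE 2 -> [-5]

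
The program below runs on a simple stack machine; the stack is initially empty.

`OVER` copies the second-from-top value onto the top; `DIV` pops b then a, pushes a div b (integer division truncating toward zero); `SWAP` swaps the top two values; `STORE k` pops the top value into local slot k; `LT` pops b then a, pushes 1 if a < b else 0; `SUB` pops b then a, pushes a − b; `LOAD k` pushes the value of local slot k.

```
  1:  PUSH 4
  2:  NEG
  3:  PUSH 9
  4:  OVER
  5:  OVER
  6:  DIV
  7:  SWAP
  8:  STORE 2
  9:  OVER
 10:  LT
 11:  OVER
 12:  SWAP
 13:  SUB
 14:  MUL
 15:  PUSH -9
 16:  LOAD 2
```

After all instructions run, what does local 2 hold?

PUSH 4  : [4]
NEG     : [-4]
PUSH 9  : [-4, 9]
OVER    : [-4, 9, -4]
OVER    : [-4, 9, -4, 9]
DIV     : [-4, 9, 0]
SWAP    : [-4, 0, 9]
STORE 2 : [-4, 0]
OVER    : [-4, 0, -4]
LT      : [-4, 0]
OVER    : [-4, 0, -4]
SWAP    : [-4, -4, 0]
SUB     : [-4, -4]
MUL     : [16]
PUSH -9 : [16, -9]
LOAD 2  : [16, -9, 9]

9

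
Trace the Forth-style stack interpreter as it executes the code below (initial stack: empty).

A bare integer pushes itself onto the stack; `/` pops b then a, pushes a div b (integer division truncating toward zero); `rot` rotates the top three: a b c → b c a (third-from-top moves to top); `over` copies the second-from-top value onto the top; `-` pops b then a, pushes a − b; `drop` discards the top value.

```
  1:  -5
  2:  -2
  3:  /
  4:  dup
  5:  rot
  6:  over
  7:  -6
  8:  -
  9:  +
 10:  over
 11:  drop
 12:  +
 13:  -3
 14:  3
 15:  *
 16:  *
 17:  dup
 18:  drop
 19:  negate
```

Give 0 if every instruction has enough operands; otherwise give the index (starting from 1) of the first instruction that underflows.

5

-5  : -5
-2  : -5 -2
/   : 2
dup : 2 2
rot  — needs 3 operands, stack has 2 → underflow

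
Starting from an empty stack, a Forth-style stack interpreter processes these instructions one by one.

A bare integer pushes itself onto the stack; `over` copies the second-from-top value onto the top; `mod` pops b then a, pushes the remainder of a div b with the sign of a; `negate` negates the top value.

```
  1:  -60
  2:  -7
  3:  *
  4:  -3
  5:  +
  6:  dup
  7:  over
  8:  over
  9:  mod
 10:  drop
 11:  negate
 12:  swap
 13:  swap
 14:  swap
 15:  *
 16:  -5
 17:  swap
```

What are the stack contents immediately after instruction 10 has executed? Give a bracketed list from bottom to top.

-60  -> [-60]
-7   -> [-60, -7]
*    -> [420]
-3   -> [420, -3]
+    -> [417]
dup  -> [417, 417]
over -> [417, 417, 417]
over -> [417, 417, 417, 417]
mod  -> [417, 417, 0]
drop -> [417, 417]

[417, 417]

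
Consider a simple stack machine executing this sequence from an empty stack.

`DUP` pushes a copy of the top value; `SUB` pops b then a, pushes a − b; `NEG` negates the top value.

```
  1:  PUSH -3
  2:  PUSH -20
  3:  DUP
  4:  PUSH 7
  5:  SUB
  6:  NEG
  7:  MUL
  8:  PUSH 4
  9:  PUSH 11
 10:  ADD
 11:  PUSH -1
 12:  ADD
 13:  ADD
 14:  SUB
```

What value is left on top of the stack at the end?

523

PUSH -3  : -3
PUSH -20 : -3 -20
DUP      : -3 -20 -20
PUSH 7   : -3 -20 -20 7
SUB      : -3 -20 -27
NEG      : -3 -20 27
MUL      : -3 -540
PUSH 4   : -3 -540 4
PUSH 11  : -3 -540 4 11
ADD      : -3 -540 15
PUSH -1  : -3 -540 15 -1
ADD      : -3 -540 14
ADD      : -3 -526
SUB      : 523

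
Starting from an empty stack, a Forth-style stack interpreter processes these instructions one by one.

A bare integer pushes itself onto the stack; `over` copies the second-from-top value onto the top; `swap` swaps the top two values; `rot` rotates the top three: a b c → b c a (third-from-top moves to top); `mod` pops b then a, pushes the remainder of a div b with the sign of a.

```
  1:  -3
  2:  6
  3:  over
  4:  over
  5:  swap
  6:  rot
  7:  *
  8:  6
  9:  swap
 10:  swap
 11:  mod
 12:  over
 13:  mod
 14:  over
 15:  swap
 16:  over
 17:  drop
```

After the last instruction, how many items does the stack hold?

-3    -3
6     -3 6
over  -3 6 -3
over  -3 6 -3 6
swap  -3 6 6 -3
rot   -3 6 -3 6
*     -3 6 -18
6     -3 6 -18 6
swap  -3 6 6 -18
swap  -3 6 -18 6
mod   -3 6 0
over  -3 6 0 6
mod   -3 6 0
over  -3 6 0 6
swap  -3 6 6 0
over  -3 6 6 0 6
drop  -3 6 6 0

4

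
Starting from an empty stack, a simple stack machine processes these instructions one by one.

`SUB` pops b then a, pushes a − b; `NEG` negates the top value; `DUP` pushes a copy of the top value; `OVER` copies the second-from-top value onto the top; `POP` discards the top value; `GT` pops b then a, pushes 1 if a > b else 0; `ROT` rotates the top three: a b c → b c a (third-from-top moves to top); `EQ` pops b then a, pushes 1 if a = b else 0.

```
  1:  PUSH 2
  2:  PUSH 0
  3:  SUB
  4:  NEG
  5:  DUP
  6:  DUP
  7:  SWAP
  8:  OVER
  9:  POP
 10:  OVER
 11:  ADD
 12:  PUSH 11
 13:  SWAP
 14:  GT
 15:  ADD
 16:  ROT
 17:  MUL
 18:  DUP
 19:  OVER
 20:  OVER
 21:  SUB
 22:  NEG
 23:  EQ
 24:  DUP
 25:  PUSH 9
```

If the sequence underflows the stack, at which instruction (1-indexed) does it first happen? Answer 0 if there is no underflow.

16

PUSH 2  → 2
PUSH 0  → 2 0
SUB     → 2
NEG     → -2
DUP     → -2 -2
DUP     → -2 -2 -2
SWAP    → -2 -2 -2
OVER    → -2 -2 -2 -2
POP     → -2 -2 -2
OVER    → -2 -2 -2 -2
ADD     → -2 -2 -4
PUSH 11 → -2 -2 -4 11
SWAP    → -2 -2 11 -4
GT      → -2 -2 1
ADD     → -2 -1
ROT  — needs 3 operands, stack has 2 → underflow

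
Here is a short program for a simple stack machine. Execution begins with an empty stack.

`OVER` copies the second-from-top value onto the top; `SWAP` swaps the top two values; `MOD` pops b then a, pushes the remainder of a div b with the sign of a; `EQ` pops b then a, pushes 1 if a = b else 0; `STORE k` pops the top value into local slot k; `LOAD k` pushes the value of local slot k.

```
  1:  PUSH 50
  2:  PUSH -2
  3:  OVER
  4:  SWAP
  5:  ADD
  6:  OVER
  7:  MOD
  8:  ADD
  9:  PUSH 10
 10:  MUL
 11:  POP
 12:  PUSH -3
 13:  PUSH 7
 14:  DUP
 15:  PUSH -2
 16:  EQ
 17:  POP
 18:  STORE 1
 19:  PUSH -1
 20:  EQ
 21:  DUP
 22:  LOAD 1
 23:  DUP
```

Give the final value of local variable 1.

7

PUSH 50  50
PUSH -2  50 -2
OVER     50 -2 50
SWAP     50 50 -2
ADD      50 48
OVER     50 48 50
MOD      50 48
ADD      98
PUSH 10  98 10
MUL      980
POP      (empty)
PUSH -3  -3
PUSH 7   -3 7
DUP      -3 7 7
PUSH -2  -3 7 7 -2
EQ       -3 7 0
POP      -3 7
STORE 1  -3
PUSH -1  -3 -1
EQ       0
DUP      0 0
LOAD 1   0 0 7
DUP      0 0 7 7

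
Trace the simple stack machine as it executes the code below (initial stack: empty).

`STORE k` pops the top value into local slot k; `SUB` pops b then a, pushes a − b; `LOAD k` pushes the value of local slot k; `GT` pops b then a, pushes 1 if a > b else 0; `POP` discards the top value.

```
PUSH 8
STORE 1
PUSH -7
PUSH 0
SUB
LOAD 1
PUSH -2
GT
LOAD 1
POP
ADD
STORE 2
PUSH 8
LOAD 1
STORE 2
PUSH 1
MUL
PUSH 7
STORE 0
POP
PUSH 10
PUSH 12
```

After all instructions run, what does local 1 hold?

8

PUSH 8   8
STORE 1  (empty)
PUSH -7  -7
PUSH 0   -7 0
SUB      -7
LOAD 1   -7 8
PUSH -2  -7 8 -2
GT       -7 1
LOAD 1   -7 1 8
POP      -7 1
ADD      -6
STORE 2  (empty)
PUSH 8   8
LOAD 1   8 8
STORE 2  8
PUSH 1   8 1
MUL      8
PUSH 7   8 7
STORE 0  8
POP      (empty)
PUSH 10  10
PUSH 12  10 12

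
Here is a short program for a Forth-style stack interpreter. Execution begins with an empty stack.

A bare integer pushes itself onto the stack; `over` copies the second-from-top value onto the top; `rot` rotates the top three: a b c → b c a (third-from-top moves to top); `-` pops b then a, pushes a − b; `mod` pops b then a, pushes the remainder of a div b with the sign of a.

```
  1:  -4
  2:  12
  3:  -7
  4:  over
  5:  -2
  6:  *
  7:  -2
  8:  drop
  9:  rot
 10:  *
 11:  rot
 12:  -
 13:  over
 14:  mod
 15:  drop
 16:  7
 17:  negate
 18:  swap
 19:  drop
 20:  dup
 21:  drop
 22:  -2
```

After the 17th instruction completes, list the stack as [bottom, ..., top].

-4     : [-4]
12     : [-4, 12]
-7     : [-4, 12, -7]
over   : [-4, 12, -7, 12]
-2     : [-4, 12, -7, 12, -2]
*      : [-4, 12, -7, -24]
-2     : [-4, 12, -7, -24, -2]
drop   : [-4, 12, -7, -24]
rot    : [-4, -7, -24, 12]
*      : [-4, -7, -288]
rot    : [-7, -288, -4]
-      : [-7, -284]
over   : [-7, -284, -7]
mod    : [-7, -4]
drop   : [-7]
7      : [-7, 7]
negate : [-7, -7]

[-7, -7]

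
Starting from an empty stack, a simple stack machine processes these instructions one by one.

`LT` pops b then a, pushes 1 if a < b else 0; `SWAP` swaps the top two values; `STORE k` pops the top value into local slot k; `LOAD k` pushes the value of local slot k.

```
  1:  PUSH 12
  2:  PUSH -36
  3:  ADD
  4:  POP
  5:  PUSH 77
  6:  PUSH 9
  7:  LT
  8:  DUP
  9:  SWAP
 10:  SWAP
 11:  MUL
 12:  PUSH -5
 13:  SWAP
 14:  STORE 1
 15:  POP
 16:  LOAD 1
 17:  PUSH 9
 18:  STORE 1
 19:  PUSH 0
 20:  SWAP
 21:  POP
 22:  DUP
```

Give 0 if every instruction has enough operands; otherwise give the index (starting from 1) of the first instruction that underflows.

0

PUSH 12  -> 12
PUSH -36 -> 12 -36
ADD      -> -24
POP      -> (empty)
PUSH 77  -> 77
PUSH 9   -> 77 9
LT       -> 0
DUP      -> 0 0
SWAP     -> 0 0
SWAP     -> 0 0
MUL      -> 0
PUSH -5  -> 0 -5
SWAP     -> -5 0
STORE 1  -> -5
POP      -> (empty)
LOAD 1   -> 0
PUSH 9   -> 0 9
STORE 1  -> 0
PUSH 0   -> 0 0
SWAP     -> 0 0
POP      -> 0
DUP      -> 0 0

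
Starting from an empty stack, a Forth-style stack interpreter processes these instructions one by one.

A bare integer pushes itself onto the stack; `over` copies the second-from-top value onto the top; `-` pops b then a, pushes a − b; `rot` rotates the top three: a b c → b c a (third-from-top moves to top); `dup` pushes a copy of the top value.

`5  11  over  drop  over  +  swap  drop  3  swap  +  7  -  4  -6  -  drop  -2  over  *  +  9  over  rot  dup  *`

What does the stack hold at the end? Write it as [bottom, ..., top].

5    : 5
11   : 5 11
over : 5 11 5
drop : 5 11
over : 5 11 5
+    : 5 16
swap : 16 5
drop : 16
3    : 16 3
swap : 3 16
+    : 19
7    : 19 7
-    : 12
4    : 12 4
-6   : 12 4 -6
-    : 12 10
drop : 12
-2   : 12 -2
over : 12 -2 12
*    : 12 -24
+    : -12
9    : -12 9
over : -12 9 -12
rot  : 9 -12 -12
dup  : 9 -12 -12 -12
*    : 9 -12 144

[9, -12, 144]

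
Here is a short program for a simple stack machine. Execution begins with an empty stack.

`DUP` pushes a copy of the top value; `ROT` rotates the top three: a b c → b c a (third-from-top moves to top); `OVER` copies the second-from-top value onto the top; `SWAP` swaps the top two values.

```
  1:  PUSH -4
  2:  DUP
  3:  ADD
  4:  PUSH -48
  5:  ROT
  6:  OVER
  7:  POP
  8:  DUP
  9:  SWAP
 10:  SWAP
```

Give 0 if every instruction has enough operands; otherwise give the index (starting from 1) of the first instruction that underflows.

PUSH -4  -> -4
DUP      -> -4 -4
ADD      -> -8
PUSH -48 -> -8 -48
ROT  — needs 3 operands, stack has 2 → underflow

5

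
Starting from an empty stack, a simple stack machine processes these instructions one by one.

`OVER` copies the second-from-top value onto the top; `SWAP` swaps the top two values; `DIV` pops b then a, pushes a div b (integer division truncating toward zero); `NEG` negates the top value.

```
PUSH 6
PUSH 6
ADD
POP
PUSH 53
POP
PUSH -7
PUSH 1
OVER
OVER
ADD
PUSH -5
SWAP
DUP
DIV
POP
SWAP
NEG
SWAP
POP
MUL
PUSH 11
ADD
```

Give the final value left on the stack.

PUSH 6  : [6]
PUSH 6  : [6, 6]
ADD     : [12]
POP     : []
PUSH 53 : [53]
POP     : []
PUSH -7 : [-7]
PUSH 1  : [-7, 1]
OVER    : [-7, 1, -7]
OVER    : [-7, 1, -7, 1]
ADD     : [-7, 1, -6]
PUSH -5 : [-7, 1, -6, -5]
SWAP    : [-7, 1, -5, -6]
DUP     : [-7, 1, -5, -6, -6]
DIV     : [-7, 1, -5, 1]
POP     : [-7, 1, -5]
SWAP    : [-7, -5, 1]
NEG     : [-7, -5, -1]
SWAP    : [-7, -1, -5]
POP     : [-7, -1]
MUL     : [7]
PUSH 11 : [7, 11]
ADD     : [18]

18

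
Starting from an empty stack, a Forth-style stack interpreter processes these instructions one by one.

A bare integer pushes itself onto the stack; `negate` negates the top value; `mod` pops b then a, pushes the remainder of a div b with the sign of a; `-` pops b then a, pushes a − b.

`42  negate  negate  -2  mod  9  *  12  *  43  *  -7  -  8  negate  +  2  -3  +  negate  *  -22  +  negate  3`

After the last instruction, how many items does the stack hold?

2

42     → [42]
negate → [-42]
negate → [42]
-2     → [42, -2]
mod    → [0]
9      → [0, 9]
*      → [0]
12     → [0, 12]
*      → [0]
43     → [0, 43]
*      → [0]
-7     → [0, -7]
-      → [7]
8      → [7, 8]
negate → [7, -8]
+      → [-1]
2      → [-1, 2]
-3     → [-1, 2, -3]
+      → [-1, -1]
negate → [-1, 1]
*      → [-1]
-22    → [-1, -22]
+      → [-23]
negate → [23]
3      → [23, 3]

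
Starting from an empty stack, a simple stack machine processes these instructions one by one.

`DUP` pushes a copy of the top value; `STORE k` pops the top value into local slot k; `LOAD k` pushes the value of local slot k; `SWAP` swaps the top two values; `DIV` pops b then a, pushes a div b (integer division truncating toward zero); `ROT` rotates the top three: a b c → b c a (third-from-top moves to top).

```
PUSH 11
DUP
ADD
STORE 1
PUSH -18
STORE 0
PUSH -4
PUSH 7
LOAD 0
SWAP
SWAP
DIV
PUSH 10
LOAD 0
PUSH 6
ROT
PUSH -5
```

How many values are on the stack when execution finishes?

6

PUSH 11   11
DUP       11 11
ADD       22
STORE 1   (empty)
PUSH -18  -18
STORE 0   (empty)
PUSH -4   -4
PUSH 7    -4 7
LOAD 0    -4 7 -18
SWAP      -4 -18 7
SWAP      -4 7 -18
DIV       -4 0
PUSH 10   -4 0 10
LOAD 0    -4 0 10 -18
PUSH 6    -4 0 10 -18 6
ROT       -4 0 -18 6 10
PUSH -5   -4 0 -18 6 10 -5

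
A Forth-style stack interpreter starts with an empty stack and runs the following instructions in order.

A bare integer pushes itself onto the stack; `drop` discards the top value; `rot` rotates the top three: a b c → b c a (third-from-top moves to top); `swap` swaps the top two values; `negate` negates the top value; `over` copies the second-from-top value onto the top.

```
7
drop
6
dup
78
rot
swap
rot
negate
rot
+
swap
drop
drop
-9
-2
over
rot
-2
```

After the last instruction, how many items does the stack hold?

4

7      → [7]
drop   → []
6      → [6]
dup    → [6, 6]
78     → [6, 6, 78]
rot    → [6, 78, 6]
swap   → [6, 6, 78]
rot    → [6, 78, 6]
negate → [6, 78, -6]
rot    → [78, -6, 6]
+      → [78, 0]
swap   → [0, 78]
drop   → [0]
drop   → []
-9     → [-9]
-2     → [-9, -2]
over   → [-9, -2, -9]
rot    → [-2, -9, -9]
-2     → [-2, -9, -9, -2]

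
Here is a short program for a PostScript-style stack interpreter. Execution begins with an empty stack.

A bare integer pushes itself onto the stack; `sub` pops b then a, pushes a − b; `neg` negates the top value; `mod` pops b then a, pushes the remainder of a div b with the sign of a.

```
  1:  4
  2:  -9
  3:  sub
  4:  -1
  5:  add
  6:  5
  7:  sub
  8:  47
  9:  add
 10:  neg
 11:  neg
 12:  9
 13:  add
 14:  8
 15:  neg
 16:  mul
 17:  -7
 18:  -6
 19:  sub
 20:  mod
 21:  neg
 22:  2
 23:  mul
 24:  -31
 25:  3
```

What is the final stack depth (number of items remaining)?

3

4   -> 4
-9  -> 4 -9
sub -> 13
-1  -> 13 -1
add -> 12
5   -> 12 5
sub -> 7
47  -> 7 47
add -> 54
neg -> -54
neg -> 54
9   -> 54 9
add -> 63
8   -> 63 8
neg -> 63 -8
mul -> -504
-7  -> -504 -7
-6  -> -504 -7 -6
sub -> -504 -1
mod -> 0
neg -> 0
2   -> 0 2
mul -> 0
-31 -> 0 -31
3   -> 0 -31 3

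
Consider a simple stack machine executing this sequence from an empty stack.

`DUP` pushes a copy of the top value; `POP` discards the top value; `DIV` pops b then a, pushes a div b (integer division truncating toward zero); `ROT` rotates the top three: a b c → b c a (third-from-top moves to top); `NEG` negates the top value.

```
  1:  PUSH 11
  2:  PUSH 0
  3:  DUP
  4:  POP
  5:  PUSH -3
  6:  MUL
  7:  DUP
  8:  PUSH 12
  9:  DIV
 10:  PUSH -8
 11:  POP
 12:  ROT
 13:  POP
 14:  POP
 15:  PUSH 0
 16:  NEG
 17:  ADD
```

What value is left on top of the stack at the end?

PUSH 11 -> 11
PUSH 0  -> 11 0
DUP     -> 11 0 0
POP     -> 11 0
PUSH -3 -> 11 0 -3
MUL     -> 11 0
DUP     -> 11 0 0
PUSH 12 -> 11 0 0 12
DIV     -> 11 0 0
PUSH -8 -> 11 0 0 -8
POP     -> 11 0 0
ROT     -> 0 0 11
POP     -> 0 0
POP     -> 0
PUSH 0  -> 0 0
NEG     -> 0 0
ADD     -> 0

0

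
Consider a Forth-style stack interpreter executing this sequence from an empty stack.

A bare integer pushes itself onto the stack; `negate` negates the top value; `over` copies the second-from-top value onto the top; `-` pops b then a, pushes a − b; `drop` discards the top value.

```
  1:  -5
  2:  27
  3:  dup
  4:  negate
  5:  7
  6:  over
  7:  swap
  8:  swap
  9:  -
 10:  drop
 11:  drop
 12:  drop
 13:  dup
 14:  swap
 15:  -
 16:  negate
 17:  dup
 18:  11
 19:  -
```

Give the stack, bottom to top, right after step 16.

[0]

-5     : -5
27     : -5 27
dup    : -5 27 27
negate : -5 27 -27
7      : -5 27 -27 7
over   : -5 27 -27 7 -27
swap   : -5 27 -27 -27 7
swap   : -5 27 -27 7 -27
-      : -5 27 -27 34
drop   : -5 27 -27
drop   : -5 27
drop   : -5
dup    : -5 -5
swap   : -5 -5
-      : 0
negate : 0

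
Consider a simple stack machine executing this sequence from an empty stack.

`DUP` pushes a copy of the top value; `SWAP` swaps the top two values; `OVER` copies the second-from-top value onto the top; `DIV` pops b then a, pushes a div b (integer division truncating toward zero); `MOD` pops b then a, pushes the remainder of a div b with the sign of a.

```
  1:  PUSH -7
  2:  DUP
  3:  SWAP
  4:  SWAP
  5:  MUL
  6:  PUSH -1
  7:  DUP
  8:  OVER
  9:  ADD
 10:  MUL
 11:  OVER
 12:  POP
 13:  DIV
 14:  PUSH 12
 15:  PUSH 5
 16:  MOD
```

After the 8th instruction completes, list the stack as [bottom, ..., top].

[49, -1, -1, -1]

PUSH -7 : -7
DUP     : -7 -7
SWAP    : -7 -7
SWAP    : -7 -7
MUL     : 49
PUSH -1 : 49 -1
DUP     : 49 -1 -1
OVER    : 49 -1 -1 -1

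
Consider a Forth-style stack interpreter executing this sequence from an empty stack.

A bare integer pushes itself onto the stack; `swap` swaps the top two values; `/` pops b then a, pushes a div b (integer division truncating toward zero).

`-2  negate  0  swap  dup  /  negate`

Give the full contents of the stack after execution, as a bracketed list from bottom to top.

[0, -1]

-2     : -2
negate : 2
0      : 2 0
swap   : 0 2
dup    : 0 2 2
/      : 0 1
negate : 0 -1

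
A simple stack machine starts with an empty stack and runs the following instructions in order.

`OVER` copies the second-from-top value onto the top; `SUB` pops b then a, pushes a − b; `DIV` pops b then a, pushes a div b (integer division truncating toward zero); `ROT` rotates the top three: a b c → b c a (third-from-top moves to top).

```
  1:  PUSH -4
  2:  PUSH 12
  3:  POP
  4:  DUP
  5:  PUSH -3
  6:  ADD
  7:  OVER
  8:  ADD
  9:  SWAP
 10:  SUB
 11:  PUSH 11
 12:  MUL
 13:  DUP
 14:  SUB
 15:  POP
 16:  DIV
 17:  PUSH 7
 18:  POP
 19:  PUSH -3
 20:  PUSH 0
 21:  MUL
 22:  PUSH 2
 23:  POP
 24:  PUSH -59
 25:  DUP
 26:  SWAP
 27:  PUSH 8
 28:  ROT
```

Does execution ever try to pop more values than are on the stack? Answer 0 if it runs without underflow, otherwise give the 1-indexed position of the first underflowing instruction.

PUSH -4  -4
PUSH 12  -4 12
POP      -4
DUP      -4 -4
PUSH -3  -4 -4 -3
ADD      -4 -7
OVER     -4 -7 -4
ADD      -4 -11
SWAP     -11 -4
SUB      -7
PUSH 11  -7 11
MUL      -77
DUP      -77 -77
SUB      0
POP      (empty)
DIV  — needs 2 operands, stack has 0 → underflow

16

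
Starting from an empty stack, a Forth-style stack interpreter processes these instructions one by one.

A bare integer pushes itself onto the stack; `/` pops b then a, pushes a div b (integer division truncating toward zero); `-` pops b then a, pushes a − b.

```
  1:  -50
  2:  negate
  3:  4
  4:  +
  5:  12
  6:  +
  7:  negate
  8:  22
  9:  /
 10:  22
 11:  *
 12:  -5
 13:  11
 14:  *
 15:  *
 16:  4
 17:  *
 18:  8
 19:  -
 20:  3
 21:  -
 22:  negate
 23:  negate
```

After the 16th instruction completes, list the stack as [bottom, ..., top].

[3630, 4]

-50    → [-50]
negate → [50]
4      → [50, 4]
+      → [54]
12     → [54, 12]
+      → [66]
negate → [-66]
22     → [-66, 22]
/      → [-3]
22     → [-3, 22]
*      → [-66]
-5     → [-66, -5]
11     → [-66, -5, 11]
*      → [-66, -55]
*      → [3630]
4      → [3630, 4]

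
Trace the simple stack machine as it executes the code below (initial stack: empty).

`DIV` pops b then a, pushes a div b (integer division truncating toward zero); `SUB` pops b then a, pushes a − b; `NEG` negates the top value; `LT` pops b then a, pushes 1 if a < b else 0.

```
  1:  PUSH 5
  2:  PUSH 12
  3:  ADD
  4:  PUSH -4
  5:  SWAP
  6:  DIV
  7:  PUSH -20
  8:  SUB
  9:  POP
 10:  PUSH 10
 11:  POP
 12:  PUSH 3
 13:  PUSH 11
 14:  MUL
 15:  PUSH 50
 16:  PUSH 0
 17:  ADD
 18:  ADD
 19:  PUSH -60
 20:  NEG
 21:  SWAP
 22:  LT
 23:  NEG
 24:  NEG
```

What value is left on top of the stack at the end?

PUSH 5   : 5
PUSH 12  : 5 12
ADD      : 17
PUSH -4  : 17 -4
SWAP     : -4 17
DIV      : 0
PUSH -20 : 0 -20
SUB      : 20
POP      : (empty)
PUSH 10  : 10
POP      : (empty)
PUSH 3   : 3
PUSH 11  : 3 11
MUL      : 33
PUSH 50  : 33 50
PUSH 0   : 33 50 0
ADD      : 33 50
ADD      : 83
PUSH -60 : 83 -60
NEG      : 83 60
SWAP     : 60 83
LT       : 1
NEG      : -1
NEG      : 1

1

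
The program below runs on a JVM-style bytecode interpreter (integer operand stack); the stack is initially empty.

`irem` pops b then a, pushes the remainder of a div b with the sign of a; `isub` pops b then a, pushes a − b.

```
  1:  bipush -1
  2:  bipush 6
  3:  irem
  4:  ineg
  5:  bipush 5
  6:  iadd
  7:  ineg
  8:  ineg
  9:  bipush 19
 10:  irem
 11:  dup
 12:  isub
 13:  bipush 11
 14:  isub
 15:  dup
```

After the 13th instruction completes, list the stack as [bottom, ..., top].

[0, 11]

bipush -1 -> [-1]
bipush 6  -> [-1, 6]
irem      -> [-1]
ineg      -> [1]
bipush 5  -> [1, 5]
iadd      -> [6]
ineg      -> [-6]
ineg      -> [6]
bipush 19 -> [6, 19]
irem      -> [6]
dup       -> [6, 6]
isub      -> [0]
bipush 11 -> [0, 11]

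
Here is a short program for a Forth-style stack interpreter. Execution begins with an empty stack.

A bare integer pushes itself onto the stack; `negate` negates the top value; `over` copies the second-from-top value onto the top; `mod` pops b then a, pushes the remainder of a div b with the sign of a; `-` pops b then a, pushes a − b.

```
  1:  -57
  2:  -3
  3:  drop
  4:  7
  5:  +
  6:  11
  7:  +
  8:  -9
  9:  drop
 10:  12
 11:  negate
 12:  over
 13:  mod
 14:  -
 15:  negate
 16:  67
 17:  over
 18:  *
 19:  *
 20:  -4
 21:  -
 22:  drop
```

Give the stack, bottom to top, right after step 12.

[-39, -12, -39]

-57    → -57
-3     → -57 -3
drop   → -57
7      → -57 7
+      → -50
11     → -50 11
+      → -39
-9     → -39 -9
drop   → -39
12     → -39 12
negate → -39 -12
over   → -39 -12 -39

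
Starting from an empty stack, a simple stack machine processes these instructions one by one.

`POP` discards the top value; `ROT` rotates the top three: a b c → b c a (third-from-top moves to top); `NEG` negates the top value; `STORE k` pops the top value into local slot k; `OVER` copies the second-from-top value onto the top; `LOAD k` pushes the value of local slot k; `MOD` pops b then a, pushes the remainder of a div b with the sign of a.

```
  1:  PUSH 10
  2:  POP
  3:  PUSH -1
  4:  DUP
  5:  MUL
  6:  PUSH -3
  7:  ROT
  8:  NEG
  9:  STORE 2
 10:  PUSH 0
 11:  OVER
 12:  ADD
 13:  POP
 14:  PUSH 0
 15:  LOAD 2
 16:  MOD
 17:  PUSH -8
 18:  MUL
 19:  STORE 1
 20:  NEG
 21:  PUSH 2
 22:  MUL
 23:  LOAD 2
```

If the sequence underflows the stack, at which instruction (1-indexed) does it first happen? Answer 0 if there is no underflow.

7

PUSH 10 -> [10]
POP     -> []
PUSH -1 -> [-1]
DUP     -> [-1, -1]
MUL     -> [1]
PUSH -3 -> [1, -3]
ROT  — needs 3 operands, stack has 2 → underflow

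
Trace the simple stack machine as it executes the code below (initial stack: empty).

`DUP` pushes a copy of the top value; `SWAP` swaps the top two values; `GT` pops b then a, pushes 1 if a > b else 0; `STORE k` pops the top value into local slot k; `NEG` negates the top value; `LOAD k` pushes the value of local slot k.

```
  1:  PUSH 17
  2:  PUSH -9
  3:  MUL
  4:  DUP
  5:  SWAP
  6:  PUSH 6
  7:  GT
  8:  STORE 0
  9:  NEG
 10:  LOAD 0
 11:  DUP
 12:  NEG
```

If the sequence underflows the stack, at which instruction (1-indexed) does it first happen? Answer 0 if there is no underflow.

PUSH 17  [17]
PUSH -9  [17, -9]
MUL      [-153]
DUP      [-153, -153]
SWAP     [-153, -153]
PUSH 6   [-153, -153, 6]
GT       [-153, 0]
STORE 0  [-153]
NEG      [153]
LOAD 0   [153, 0]
DUP      [153, 0, 0]
NEG      [153, 0, 0]

0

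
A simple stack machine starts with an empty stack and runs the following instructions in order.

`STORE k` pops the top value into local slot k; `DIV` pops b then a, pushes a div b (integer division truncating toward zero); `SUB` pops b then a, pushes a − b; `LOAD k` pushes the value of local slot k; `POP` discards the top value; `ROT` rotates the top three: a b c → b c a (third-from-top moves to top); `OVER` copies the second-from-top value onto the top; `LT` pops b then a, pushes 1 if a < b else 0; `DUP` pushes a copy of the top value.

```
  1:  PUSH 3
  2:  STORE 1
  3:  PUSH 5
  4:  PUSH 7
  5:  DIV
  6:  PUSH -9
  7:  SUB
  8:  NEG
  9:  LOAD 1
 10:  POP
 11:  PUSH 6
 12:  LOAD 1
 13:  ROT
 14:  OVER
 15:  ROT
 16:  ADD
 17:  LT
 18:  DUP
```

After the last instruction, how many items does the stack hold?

PUSH 3  : [3]
STORE 1 : []
PUSH 5  : [5]
PUSH 7  : [5, 7]
DIV     : [0]
PUSH -9 : [0, -9]
SUB     : [9]
NEG     : [-9]
LOAD 1  : [-9, 3]
POP     : [-9]
PUSH 6  : [-9, 6]
LOAD 1  : [-9, 6, 3]
ROT     : [6, 3, -9]
OVER    : [6, 3, -9, 3]
ROT     : [6, -9, 3, 3]
ADD     : [6, -9, 6]
LT      : [6, 1]
DUP     : [6, 1, 1]

3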